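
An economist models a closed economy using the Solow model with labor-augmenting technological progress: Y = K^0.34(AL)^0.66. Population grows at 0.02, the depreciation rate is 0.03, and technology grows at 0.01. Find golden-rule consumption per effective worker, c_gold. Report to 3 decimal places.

n + g + δ = 0.02 + 0.01 + 0.03 = 0.06.
At the golden rule the marginal product of capital equals n+g+δ: 0.34·k^(0.34−1) = 0.06. Solving, k_gold = (0.34/0.06)^(1/0.66) ≈ 13.8486.
y_gold = 13.8486^0.34 ≈ 2.4439.
c_gold = y_gold − (n+g+δ)·k_gold = 2.4439 − 0.06·13.8486 ≈ 1.6130.

c_gold ≈ 1.613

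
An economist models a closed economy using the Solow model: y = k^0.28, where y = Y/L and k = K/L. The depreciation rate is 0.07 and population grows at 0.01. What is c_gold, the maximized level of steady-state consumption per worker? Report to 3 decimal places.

c_gold ≈ 1.172

Capital per worker breaks even when investment replaces (n + δ)·k; here n + δ = 0.08.
At the golden rule the marginal product of capital equals n+δ: 0.28·k^(0.28−1) = 0.08. Solving, k_gold = (0.28/0.08)^(1/0.72) ≈ 5.6971.
y_gold = 5.6971^0.28 ≈ 1.6277.
c_gold = y_gold − (n+δ)·k_gold = 1.6277 − 0.08·5.6971 ≈ 1.1720.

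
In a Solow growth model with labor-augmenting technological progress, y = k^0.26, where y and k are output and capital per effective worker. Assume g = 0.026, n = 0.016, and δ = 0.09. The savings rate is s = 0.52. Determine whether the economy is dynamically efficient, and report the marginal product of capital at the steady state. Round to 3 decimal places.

Break-even investment rate: n + g + δ = 0.016 + 0.026 + 0.09 = 0.132.
Steady-state k*: s·k^0.26 = 0.132·k gives k* = (0.52/0.132)^(1/0.74) ≈ 6.3773.
MPK = 0.26·6.3773^(-0.74) ≈ 0.0660.
MPK < n+g+δ = 0.132, so the economy is dynamically inefficient (over-saving).

dynamically inefficient; MPK ≈ 0.066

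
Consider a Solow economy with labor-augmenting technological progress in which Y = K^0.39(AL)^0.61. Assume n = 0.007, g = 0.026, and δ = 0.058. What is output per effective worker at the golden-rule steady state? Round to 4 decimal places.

y_gold ≈ 2.5356

Capital per effective worker breaks even when investment replaces (n + g + δ)·k; here n + g + δ = 0.091.
At the golden rule the marginal product of capital equals n+g+δ: 0.39·k^(0.39−1) = 0.091. Solving, k_gold = (0.39/0.091)^(1/0.61) ≈ 10.8668.
Output: y_gold = k_gold^0.39 = 10.8668^0.39 ≈ 2.5356.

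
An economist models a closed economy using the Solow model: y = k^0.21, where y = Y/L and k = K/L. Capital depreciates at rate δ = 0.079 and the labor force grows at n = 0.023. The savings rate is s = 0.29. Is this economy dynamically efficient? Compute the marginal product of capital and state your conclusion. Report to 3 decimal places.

Break-even investment rate: n + δ = 0.023 + 0.079 = 0.102.
Steady-state k*: s·k^0.21 = 0.102·k gives k* = (0.29/0.102)^(1/0.79) ≈ 3.7534.
MPK = 0.21·3.7534^(-0.79) ≈ 0.0739.
MPK < n+δ = 0.102, so the economy is dynamically inefficient (over-saving).

dynamically inefficient; MPK ≈ 0.074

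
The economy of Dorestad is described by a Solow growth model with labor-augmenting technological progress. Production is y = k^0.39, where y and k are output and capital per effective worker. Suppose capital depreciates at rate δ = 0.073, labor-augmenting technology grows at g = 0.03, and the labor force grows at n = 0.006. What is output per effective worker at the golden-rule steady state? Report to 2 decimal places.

y_gold ≈ 2.26

Break-even investment rate: n + g + δ = 0.006 + 0.03 + 0.073 = 0.109.
Maximizing c = f(k) − (n+g+δ)·k gives f'(k) = n+g+δ, i.e. 0.39·k^(0.39−1) = 0.109, so k_gold = (0.39/0.109)^(1/0.61) ≈ 8.0836.
Output: y_gold = k_gold^0.39 = 8.0836^0.39 ≈ 2.2593.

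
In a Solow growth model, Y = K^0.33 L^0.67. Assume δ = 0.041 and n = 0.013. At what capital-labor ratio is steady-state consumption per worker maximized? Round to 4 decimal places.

The effective depreciation rate is n + δ = 0.013 + 0.041 = 0.054.
Golden rule sets MPK = n+δ: 0.33·k^(0.33−1) = 0.054, so k_gold = (0.33/0.054)^(1/0.67) ≈ 14.9044.

k_gold ≈ 14.9044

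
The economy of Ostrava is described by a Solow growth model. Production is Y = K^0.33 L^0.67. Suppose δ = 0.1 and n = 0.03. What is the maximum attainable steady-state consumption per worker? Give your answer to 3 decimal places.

Capital per worker breaks even when investment replaces (n + δ)·k; here n + δ = 0.13.
Setting f'(k) = n+δ gives 0.33·k^(0.33−1) = 0.13, hence k_gold = (0.33/0.13)^(1/0.67) ≈ 4.0164.
y_gold = 4.0164^0.33 ≈ 1.5822.
c_gold = y_gold − (n+δ)·k_gold = 1.5822 − 0.13·4.0164 ≈ 1.0601.

c_gold ≈ 1.060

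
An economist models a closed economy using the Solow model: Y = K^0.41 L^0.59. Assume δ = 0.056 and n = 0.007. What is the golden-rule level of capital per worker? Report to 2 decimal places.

Break-even investment rate: n + δ = 0.007 + 0.056 = 0.063.
Golden rule sets MPK = n+δ: 0.41·k^(0.41−1) = 0.063, so k_gold = (0.41/0.063)^(1/0.59) ≈ 23.9176.

k_gold ≈ 23.92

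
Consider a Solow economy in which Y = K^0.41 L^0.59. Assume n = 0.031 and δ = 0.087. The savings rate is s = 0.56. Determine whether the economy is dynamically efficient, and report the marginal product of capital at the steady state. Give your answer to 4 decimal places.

The effective depreciation rate is n + δ = 0.031 + 0.087 = 0.118.
Steady-state k*: s·k^0.41 = 0.118·k gives k* = (0.56/0.118)^(1/0.59) ≈ 14.0049.
MPK = 0.41·14.0049^(-0.59) ≈ 0.0864.
MPK < n+δ = 0.118, so the economy is dynamically inefficient (over-saving).

dynamically inefficient; MPK ≈ 0.0864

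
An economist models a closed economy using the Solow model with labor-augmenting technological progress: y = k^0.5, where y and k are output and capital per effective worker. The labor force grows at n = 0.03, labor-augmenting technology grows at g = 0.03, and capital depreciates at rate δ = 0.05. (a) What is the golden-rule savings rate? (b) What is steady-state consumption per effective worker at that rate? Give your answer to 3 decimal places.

The effective depreciation rate is n + g + δ = 0.03 + 0.03 + 0.05 = 0.11.
For Cobb-Douglas, s_gold equals capital's share: s_gold = 0.5.
Maximizing c = f(k) − (n+g+δ)·k gives f'(k) = n+g+δ, i.e. 0.5·k^(0.5−1) = 0.11, so k_gold = (0.5/0.11)^(1/0.5) ≈ 20.6612.
y_gold = 20.6612^0.5 ≈ 4.5455; c_gold = (1−0.5)·y_gold ≈ 2.2727.

(a) s_gold = 0.500; (b) c_gold ≈ 2.273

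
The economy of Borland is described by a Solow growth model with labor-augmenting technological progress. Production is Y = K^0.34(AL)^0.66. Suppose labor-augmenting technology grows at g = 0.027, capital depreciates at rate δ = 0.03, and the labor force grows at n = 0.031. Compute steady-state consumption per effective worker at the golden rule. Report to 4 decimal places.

c_gold ≈ 1.3241

The effective depreciation rate is n + g + δ = 0.031 + 0.027 + 0.03 = 0.088.
Setting f'(k) = n+g+δ gives 0.34·k^(0.34−1) = 0.088, hence k_gold = (0.34/0.088)^(1/0.66) ≈ 7.7515.
y_gold = 7.7515^0.34 ≈ 2.0063.
c_gold = y_gold − (n+g+δ)·k_gold = 2.0063 − 0.088·7.7515 ≈ 1.3241.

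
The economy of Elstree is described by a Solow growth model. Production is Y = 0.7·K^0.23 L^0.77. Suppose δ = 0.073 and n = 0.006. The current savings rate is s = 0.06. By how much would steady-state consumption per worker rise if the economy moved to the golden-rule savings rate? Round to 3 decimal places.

Δc ≈ 0.122

The effective depreciation rate is n + δ = 0.006 + 0.073 = 0.079.
Current steady state (s = 0.06): k* = (0.06·0.7/0.079)^(1/0.77) ≈ 0.4402, y* = 0.7·0.4402^0.23 ≈ 0.5796, c* = (1−0.06)·0.5796 ≈ 0.5448.
Maximizing c = f(k) − (n+δ)·k gives f'(k) = n+δ, i.e. 0.23·0.7·k^(0.23−1) = 0.079, so k_gold = (0.23·0.7/0.079)^(1/0.77) ≈ 2.5209.
y_gold = 0.7·2.5209^0.23 ≈ 0.8659, c_gold = y_gold − 0.079·k_gold ≈ 0.6667.
Gain: Δc = 0.6667 − 0.5448 ≈ 0.1219.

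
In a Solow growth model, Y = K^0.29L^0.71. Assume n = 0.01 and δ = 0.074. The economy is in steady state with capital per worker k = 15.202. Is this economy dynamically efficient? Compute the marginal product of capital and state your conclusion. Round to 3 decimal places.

The effective depreciation rate is n + δ = 0.01 + 0.074 = 0.084.
MPK = 0.29·k^(0.29−1) = 0.29·15.202^(-0.71) ≈ 0.0420.
MPK < 0.084, so the economy is dynamically inefficient (over-saving).

dynamically inefficient; MPK ≈ 0.042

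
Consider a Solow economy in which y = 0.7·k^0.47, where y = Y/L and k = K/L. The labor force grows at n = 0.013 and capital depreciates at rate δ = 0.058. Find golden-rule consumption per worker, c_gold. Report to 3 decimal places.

The effective depreciation rate is n + δ = 0.013 + 0.058 = 0.071.
Golden rule sets MPK = n+δ: 0.47·0.7·k^(0.47−1) = 0.071, so k_gold = (0.47·0.7/0.071)^(1/0.53) ≈ 18.0504.
y_gold = 0.7·18.0504^0.47 ≈ 2.7268.
c_gold = y_gold − (n+δ)·k_gold = 2.7268 − 0.071·18.0504 ≈ 1.4452.

c_gold ≈ 1.445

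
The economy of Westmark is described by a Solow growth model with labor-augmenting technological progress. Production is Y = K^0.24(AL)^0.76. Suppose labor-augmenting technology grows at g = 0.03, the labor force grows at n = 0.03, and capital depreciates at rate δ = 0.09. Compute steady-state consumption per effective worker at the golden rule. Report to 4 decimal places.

Break-even investment rate: n + g + δ = 0.03 + 0.03 + 0.09 = 0.15.
Setting f'(k) = n+g+δ gives 0.24·k^(0.24−1) = 0.15, hence k_gold = (0.24/0.15)^(1/0.76) ≈ 1.8560.
y_gold = 1.8560^0.24 ≈ 1.1600.
c_gold = y_gold − (n+g+δ)·k_gold = 1.1600 − 0.15·1.8560 ≈ 0.8816.

c_gold ≈ 0.8816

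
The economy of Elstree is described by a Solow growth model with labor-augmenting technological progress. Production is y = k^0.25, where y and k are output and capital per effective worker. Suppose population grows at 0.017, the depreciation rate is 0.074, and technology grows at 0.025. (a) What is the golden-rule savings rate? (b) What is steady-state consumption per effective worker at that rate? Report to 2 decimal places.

(a) s_gold = 0.25; (b) c_gold ≈ 0.97

The effective depreciation rate is n + g + δ = 0.017 + 0.025 + 0.074 = 0.116.
For Cobb-Douglas, s_gold equals capital's share: s_gold = 0.25.
Golden rule sets MPK = n+g+δ: 0.25·k^(0.25−1) = 0.116, so k_gold = (0.25/0.116)^(1/0.75) ≈ 2.7838.
y_gold = 2.7838^0.25 ≈ 1.2917; c_gold = (1−0.25)·y_gold ≈ 0.9688.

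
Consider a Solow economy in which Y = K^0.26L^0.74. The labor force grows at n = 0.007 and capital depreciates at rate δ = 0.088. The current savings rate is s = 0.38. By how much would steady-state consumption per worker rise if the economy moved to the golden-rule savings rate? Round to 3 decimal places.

Δc ≈ 0.045

The effective depreciation rate is n + δ = 0.007 + 0.088 = 0.095.
Current steady state (s = 0.38): k* = (0.38/0.095)^(1/0.74) ≈ 6.5102, y* = 6.5102^0.26 ≈ 1.6276, c* = (1−0.38)·1.6276 ≈ 1.0091.
Golden rule sets MPK = n+δ: 0.26·k^(0.26−1) = 0.095, so k_gold = (0.26/0.095)^(1/0.74) ≈ 3.8983.
y_gold = 3.8983^0.26 ≈ 1.4244, c_gold = y_gold − 0.095·k_gold ≈ 1.0540.
Gain: Δc = 1.0540 − 1.0091 ≈ 0.0450.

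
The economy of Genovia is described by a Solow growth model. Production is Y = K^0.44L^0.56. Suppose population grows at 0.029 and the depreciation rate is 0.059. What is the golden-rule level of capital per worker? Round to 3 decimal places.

k_gold ≈ 17.708

Break-even investment rate: n + δ = 0.029 + 0.059 = 0.088.
Maximizing c = f(k) − (n+δ)·k gives f'(k) = n+δ, i.e. 0.44·k^(0.44−1) = 0.088, so k_gold = (0.44/0.088)^(1/0.56) ≈ 17.7076.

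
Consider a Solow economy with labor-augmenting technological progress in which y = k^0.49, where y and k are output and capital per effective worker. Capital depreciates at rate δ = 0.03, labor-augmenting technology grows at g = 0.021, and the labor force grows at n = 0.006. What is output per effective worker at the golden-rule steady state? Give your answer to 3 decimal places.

y_gold ≈ 7.901

Break-even investment rate: n + g + δ = 0.006 + 0.021 + 0.03 = 0.057.
Golden rule sets MPK = n+g+δ: 0.49·k^(0.49−1) = 0.057, so k_gold = (0.49/0.057)^(1/0.51) ≈ 67.9207.
Output: y_gold = k_gold^0.49 = 67.9207^0.49 ≈ 7.9010.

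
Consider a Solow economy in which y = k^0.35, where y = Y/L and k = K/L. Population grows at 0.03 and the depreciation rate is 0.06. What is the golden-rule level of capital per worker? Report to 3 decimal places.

n + δ = 0.03 + 0.06 = 0.09.
Maximizing c = f(k) − (n+δ)·k gives f'(k) = n+δ, i.e. 0.35·k^(0.35−1) = 0.09, so k_gold = (0.35/0.09)^(1/0.65) ≈ 8.0802.

k_gold ≈ 8.080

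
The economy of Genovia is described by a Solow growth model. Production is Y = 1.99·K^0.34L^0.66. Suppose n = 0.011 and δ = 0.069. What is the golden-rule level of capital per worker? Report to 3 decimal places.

k_gold ≈ 25.405

n + δ = 0.011 + 0.069 = 0.08.
Setting f'(k) = n+δ gives 0.34·1.99·k^(0.34−1) = 0.08, hence k_gold = (0.34·1.99/0.08)^(1/0.66) ≈ 25.4046.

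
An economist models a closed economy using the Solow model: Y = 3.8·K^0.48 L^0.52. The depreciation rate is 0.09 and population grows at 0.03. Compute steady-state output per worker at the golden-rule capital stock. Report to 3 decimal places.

Break-even investment rate: n + δ = 0.03 + 0.09 = 0.12.
Setting f'(k) = n+δ gives 0.48·3.8·k^(0.48−1) = 0.12, hence k_gold = (0.48·3.8/0.12)^(1/0.52) ≈ 187.4028.
Output: y_gold = 3.8·k_gold^0.48 = 3.8·187.4028^0.48 ≈ 46.8507.

y_gold ≈ 46.851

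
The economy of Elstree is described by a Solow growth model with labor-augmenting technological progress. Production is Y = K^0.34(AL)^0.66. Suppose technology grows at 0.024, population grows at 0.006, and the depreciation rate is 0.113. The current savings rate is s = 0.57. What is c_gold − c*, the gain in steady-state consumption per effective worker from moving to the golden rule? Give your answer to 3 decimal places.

Δc ≈ 0.154

n + g + δ = 0.006 + 0.024 + 0.113 = 0.143.
Current steady state (s = 0.57): k* = (0.57/0.143)^(1/0.66) ≈ 8.1266, y* = 8.1266^0.34 ≈ 2.0388, c* = (1−0.57)·2.0388 ≈ 0.8767.
Maximizing c = f(k) − (n+g+δ)·k gives f'(k) = n+g+δ, i.e. 0.34·k^(0.34−1) = 0.143, so k_gold = (0.34/0.143)^(1/0.66) ≈ 3.7146.
y_gold = 3.7146^0.34 ≈ 1.5623, c_gold = y_gold − 0.143·k_gold ≈ 1.0311.
Gain: Δc = 1.0311 − 0.8767 ≈ 0.1545.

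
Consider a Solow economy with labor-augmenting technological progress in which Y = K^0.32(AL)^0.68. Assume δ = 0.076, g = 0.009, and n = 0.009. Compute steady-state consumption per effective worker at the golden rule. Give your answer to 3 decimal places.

Capital per effective worker breaks even when investment replaces (n + g + δ)·k; here n + g + δ = 0.094.
Setting f'(k) = n+g+δ gives 0.32·k^(0.32−1) = 0.094, hence k_gold = (0.32/0.094)^(1/0.68) ≈ 6.0588.
y_gold = 6.0588^0.32 ≈ 1.7798.
c_gold = y_gold − (n+g+δ)·k_gold = 1.7798 − 0.094·6.0588 ≈ 1.2102.

c_gold ≈ 1.210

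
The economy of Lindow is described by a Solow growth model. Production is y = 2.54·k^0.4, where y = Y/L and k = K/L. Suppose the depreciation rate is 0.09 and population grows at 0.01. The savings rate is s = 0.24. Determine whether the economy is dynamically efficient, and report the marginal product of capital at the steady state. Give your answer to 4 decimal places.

The effective depreciation rate is n + δ = 0.01 + 0.09 = 0.1.
Steady-state k*: s·A·k^0.4 = 0.1·k gives k* = (0.24·2.54/0.1)^(1/0.6) ≈ 20.3427.
MPK = 0.4·2.54·20.3427^(-0.6) ≈ 0.1667.
MPK > n+δ = 0.1, so the economy is dynamically efficient (under-saving).

dynamically efficient; MPK ≈ 0.1667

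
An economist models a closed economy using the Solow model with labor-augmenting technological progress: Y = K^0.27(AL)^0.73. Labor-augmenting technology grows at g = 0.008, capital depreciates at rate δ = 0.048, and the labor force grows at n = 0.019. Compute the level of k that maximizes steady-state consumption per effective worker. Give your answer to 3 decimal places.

k_gold ≈ 5.782

n + g + δ = 0.019 + 0.008 + 0.048 = 0.075.
Setting f'(k) = n+g+δ gives 0.27·k^(0.27−1) = 0.075, hence k_gold = (0.27/0.075)^(1/0.73) ≈ 5.7817.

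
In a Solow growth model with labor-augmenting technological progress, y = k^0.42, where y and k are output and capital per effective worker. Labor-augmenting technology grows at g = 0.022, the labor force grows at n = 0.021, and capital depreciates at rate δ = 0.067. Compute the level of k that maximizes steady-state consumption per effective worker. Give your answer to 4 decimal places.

k_gold ≈ 10.0740

n + g + δ = 0.021 + 0.022 + 0.067 = 0.11.
Maximizing c = f(k) − (n+g+δ)·k gives f'(k) = n+g+δ, i.e. 0.42·k^(0.42−1) = 0.11, so k_gold = (0.42/0.11)^(1/0.58) ≈ 10.0740.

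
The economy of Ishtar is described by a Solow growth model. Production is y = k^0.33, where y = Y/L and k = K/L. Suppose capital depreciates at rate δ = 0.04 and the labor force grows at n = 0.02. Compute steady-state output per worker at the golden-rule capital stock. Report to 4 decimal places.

y_gold ≈ 2.3156

n + δ = 0.02 + 0.04 = 0.06.
At the golden rule the marginal product of capital equals n+δ: 0.33·k^(0.33−1) = 0.06. Solving, k_gold = (0.33/0.06)^(1/0.67) ≈ 12.7356.
Output: y_gold = k_gold^0.33 = 12.7356^0.33 ≈ 2.3156.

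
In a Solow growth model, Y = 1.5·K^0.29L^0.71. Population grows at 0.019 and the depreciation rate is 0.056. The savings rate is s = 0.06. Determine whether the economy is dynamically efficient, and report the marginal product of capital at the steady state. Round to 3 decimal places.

Break-even investment rate: n + δ = 0.019 + 0.056 = 0.075.
Steady-state k*: s·A·k^0.29 = 0.075·k gives k* = (0.06·1.5/0.075)^(1/0.71) ≈ 1.2928.
MPK = 0.29·1.5·1.2928^(-0.71) ≈ 0.3625.
MPK > n+δ = 0.075, so the economy is dynamically efficient (under-saving).

dynamically efficient; MPK ≈ 0.362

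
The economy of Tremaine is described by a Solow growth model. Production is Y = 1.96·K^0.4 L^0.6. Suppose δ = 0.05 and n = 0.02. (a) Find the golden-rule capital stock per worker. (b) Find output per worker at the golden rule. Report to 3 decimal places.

Break-even investment rate: n + δ = 0.02 + 0.05 = 0.07.
At the golden rule the marginal product of capital equals n+δ: 0.4·1.96·k^(0.4−1) = 0.07. Solving, k_gold = (0.4·1.96/0.07)^(1/0.6) ≈ 56.0656.
y_gold = 1.96·56.0656^0.4 ≈ 9.8115.

(a) k_gold ≈ 56.066; (b) y_gold ≈ 9.811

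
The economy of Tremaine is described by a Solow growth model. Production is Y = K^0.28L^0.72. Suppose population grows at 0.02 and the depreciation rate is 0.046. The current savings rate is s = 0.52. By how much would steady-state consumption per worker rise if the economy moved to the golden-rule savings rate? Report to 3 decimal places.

Δc ≈ 0.192

Break-even investment rate: n + δ = 0.02 + 0.046 = 0.066.
Current steady state (s = 0.52): k* = (0.52/0.066)^(1/0.72) ≈ 17.5826, y* = 17.5826^0.28 ≈ 2.2316, c* = (1−0.52)·2.2316 ≈ 1.0712.
Setting f'(k) = n+δ gives 0.28·k^(0.28−1) = 0.066, hence k_gold = (0.28/0.066)^(1/0.72) ≈ 7.4419.
y_gold = 7.4419^0.28 ≈ 1.7542, c_gold = y_gold − 0.066·k_gold ≈ 1.2630.
Gain: Δc = 1.2630 − 1.0712 ≈ 0.1918.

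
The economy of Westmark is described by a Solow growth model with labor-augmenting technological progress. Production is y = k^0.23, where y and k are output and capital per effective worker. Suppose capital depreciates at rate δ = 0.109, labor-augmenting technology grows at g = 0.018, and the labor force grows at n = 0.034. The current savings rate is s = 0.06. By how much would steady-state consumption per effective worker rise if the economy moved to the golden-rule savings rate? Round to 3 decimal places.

Δc ≈ 0.157

Capital per effective worker breaks even when investment replaces (n + g + δ)·k; here n + g + δ = 0.161.
Current steady state (s = 0.06): k* = (0.06/0.161)^(1/0.77) ≈ 0.2775, y* = 0.2775^0.23 ≈ 0.7447, c* = (1−0.06)·0.7447 ≈ 0.7000.
Golden rule sets MPK = n+g+δ: 0.23·k^(0.23−1) = 0.161, so k_gold = (0.23/0.161)^(1/0.77) ≈ 1.5892.
y_gold = 1.5892^0.23 ≈ 1.1124, c_gold = y_gold − 0.161·k_gold ≈ 0.8566.
Gain: Δc = 0.8566 − 0.7000 ≈ 0.1566.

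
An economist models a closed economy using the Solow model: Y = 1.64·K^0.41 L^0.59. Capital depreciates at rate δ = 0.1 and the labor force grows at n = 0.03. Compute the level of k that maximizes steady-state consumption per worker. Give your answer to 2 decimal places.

n + δ = 0.03 + 0.1 = 0.13.
Setting f'(k) = n+δ gives 0.41·1.64·k^(0.41−1) = 0.13, hence k_gold = (0.41·1.64/0.13)^(1/0.59) ≈ 16.2045.

k_gold ≈ 16.20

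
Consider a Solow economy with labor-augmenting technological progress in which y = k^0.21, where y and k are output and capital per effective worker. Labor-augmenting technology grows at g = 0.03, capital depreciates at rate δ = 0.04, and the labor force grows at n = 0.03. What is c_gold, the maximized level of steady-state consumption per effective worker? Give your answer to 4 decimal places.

The effective depreciation rate is n + g + δ = 0.03 + 0.03 + 0.04 = 0.1.
Maximizing c = f(k) − (n+g+δ)·k gives f'(k) = n+g+δ, i.e. 0.21·k^(0.21−1) = 0.1, so k_gold = (0.21/0.1)^(1/0.79) ≈ 2.5578.
y_gold = 2.5578^0.21 ≈ 1.2180.
c_gold = y_gold − (n+g+δ)·k_gold = 1.2180 − 0.1·2.5578 ≈ 0.9622.

c_gold ≈ 0.9622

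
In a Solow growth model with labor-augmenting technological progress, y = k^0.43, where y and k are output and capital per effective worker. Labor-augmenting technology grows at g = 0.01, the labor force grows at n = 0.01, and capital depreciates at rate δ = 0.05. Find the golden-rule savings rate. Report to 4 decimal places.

s_gold = 0.4300

Capital per effective worker breaks even when investment replaces (n + g + δ)·k; here n + g + δ = 0.07.
At the golden rule MPK = n+g+δ, and in any Cobb-Douglas steady state s = (n+g+δ)·k/y = MPK·k/y = capital's share 0.43.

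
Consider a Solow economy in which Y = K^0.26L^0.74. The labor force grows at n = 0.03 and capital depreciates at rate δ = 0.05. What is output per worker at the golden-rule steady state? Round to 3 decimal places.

y_gold ≈ 1.513

The effective depreciation rate is n + δ = 0.03 + 0.05 = 0.08.
Setting f'(k) = n+δ gives 0.26·k^(0.26−1) = 0.08, hence k_gold = (0.26/0.08)^(1/0.74) ≈ 4.9174.
Output: y_gold = k_gold^0.26 = 4.9174^0.26 ≈ 1.5130.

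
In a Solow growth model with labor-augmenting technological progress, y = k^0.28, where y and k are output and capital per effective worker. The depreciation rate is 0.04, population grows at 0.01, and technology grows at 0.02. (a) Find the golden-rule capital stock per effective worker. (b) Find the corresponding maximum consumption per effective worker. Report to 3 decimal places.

(a) k_gold ≈ 6.858; (b) c_gold ≈ 1.234

Break-even investment rate: n + g + δ = 0.01 + 0.02 + 0.04 = 0.07.
At the golden rule the marginal product of capital equals n+g+δ: 0.28·k^(0.28−1) = 0.07. Solving, k_gold = (0.28/0.07)^(1/0.72) ≈ 6.8580.
y_gold = 6.8580^0.28 ≈ 1.7145; c_gold = y_gold − 0.07·k_gold ≈ 1.2344.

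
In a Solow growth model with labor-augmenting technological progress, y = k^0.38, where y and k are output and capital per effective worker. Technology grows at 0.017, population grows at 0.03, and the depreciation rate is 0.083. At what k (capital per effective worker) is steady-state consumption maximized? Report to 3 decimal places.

k_gold ≈ 5.641

n + g + δ = 0.03 + 0.017 + 0.083 = 0.13.
Setting f'(k) = n+g+δ gives 0.38·k^(0.38−1) = 0.13, hence k_gold = (0.38/0.13)^(1/0.62) ≈ 5.6410.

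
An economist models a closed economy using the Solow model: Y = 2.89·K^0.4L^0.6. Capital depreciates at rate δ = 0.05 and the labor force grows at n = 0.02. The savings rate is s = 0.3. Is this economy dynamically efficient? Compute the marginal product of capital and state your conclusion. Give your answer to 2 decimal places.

dynamically efficient; MPK ≈ 0.09

Break-even investment rate: n + δ = 0.02 + 0.05 = 0.07.
Steady-state k*: s·A·k^0.4 = 0.07·k gives k* = (0.3·2.89/0.07)^(1/0.6) ≈ 66.3033.
MPK = 0.4·2.89·66.3033^(-0.6) ≈ 0.0933.
MPK > n+δ = 0.07, so the economy is dynamically efficient (under-saving).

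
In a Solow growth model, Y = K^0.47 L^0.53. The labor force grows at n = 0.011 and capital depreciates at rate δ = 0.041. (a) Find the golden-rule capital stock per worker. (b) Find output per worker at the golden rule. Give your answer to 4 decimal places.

(a) k_gold ≈ 63.6725; (b) y_gold ≈ 7.0446

Break-even investment rate: n + δ = 0.011 + 0.041 = 0.052.
Setting f'(k) = n+δ gives 0.47·k^(0.47−1) = 0.052, hence k_gold = (0.47/0.052)^(1/0.53) ≈ 63.6725.
y_gold = 63.6725^0.47 ≈ 7.0446.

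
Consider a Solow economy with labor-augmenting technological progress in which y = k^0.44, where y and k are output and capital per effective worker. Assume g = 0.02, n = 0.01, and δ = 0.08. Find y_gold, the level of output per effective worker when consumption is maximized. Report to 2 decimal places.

y_gold ≈ 2.97

Break-even investment rate: n + g + δ = 0.01 + 0.02 + 0.08 = 0.11.
Golden rule sets MPK = n+g+δ: 0.44·k^(0.44−1) = 0.11, so k_gold = (0.44/0.11)^(1/0.56) ≈ 11.8880.
Output: y_gold = k_gold^0.44 = 11.8880^0.44 ≈ 2.9720.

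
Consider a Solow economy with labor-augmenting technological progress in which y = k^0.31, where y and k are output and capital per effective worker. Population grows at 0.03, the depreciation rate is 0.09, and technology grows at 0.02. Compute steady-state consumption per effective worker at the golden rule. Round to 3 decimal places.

c_gold ≈ 0.986

Break-even investment rate: n + g + δ = 0.03 + 0.02 + 0.09 = 0.14.
Setting f'(k) = n+g+δ gives 0.31·k^(0.31−1) = 0.14, hence k_gold = (0.31/0.14)^(1/0.69) ≈ 3.1647.
y_gold = 3.1647^0.31 ≈ 1.4292.
c_gold = y_gold − (n+g+δ)·k_gold = 1.4292 − 0.14·3.1647 ≈ 0.9862.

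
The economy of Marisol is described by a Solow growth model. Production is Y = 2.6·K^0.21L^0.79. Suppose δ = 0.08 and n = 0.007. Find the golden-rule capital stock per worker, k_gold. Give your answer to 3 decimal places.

n + δ = 0.007 + 0.08 = 0.087.
At the golden rule the marginal product of capital equals n+δ: 0.21·2.6·k^(0.21−1) = 0.087. Solving, k_gold = (0.21·2.6/0.087)^(1/0.79) ≈ 10.2262.

k_gold ≈ 10.226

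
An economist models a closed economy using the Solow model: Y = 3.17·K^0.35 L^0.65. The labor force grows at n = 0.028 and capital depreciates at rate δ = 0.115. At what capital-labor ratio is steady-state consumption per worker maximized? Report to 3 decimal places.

Capital per worker breaks even when investment replaces (n + δ)·k; here n + δ = 0.143.
Setting f'(k) = n+δ gives 0.35·3.17·k^(0.35−1) = 0.143, hence k_gold = (0.35·3.17/0.143)^(1/0.65) ≈ 23.3835.

k_gold ≈ 23.384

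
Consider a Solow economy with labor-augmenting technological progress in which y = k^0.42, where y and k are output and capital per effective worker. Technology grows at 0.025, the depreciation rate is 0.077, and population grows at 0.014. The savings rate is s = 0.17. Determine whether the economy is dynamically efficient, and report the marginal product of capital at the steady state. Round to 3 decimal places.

dynamically efficient; MPK ≈ 0.287

Break-even investment rate: n + g + δ = 0.014 + 0.025 + 0.077 = 0.116.
Steady-state k*: s·k^0.42 = 0.116·k gives k* = (0.17/0.116)^(1/0.58) ≈ 1.9328.
MPK = 0.42·1.9328^(-0.58) ≈ 0.2866.
MPK > n+g+δ = 0.116, so the economy is dynamically efficient (under-saving).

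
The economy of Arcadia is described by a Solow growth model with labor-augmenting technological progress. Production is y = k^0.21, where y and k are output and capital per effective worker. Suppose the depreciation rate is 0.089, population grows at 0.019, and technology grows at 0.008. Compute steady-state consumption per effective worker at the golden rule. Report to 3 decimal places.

Capital per effective worker breaks even when investment replaces (n + g + δ)·k; here n + g + δ = 0.116.
Maximizing c = f(k) − (n+g+δ)·k gives f'(k) = n+g+δ, i.e. 0.21·k^(0.21−1) = 0.116, so k_gold = (0.21/0.116)^(1/0.79) ≈ 2.1197.
y_gold = 2.1197^0.21 ≈ 1.1709.
c_gold = y_gold − (n+g+δ)·k_gold = 1.1709 − 0.116·2.1197 ≈ 0.9250.

c_gold ≈ 0.925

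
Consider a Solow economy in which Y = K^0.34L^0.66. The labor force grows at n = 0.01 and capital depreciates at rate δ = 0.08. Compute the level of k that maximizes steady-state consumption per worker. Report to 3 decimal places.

k_gold ≈ 7.492

The effective depreciation rate is n + δ = 0.01 + 0.08 = 0.09.
Maximizing c = f(k) − (n+δ)·k gives f'(k) = n+δ, i.e. 0.34·k^(0.34−1) = 0.09, so k_gold = (0.34/0.09)^(1/0.66) ≈ 7.4920.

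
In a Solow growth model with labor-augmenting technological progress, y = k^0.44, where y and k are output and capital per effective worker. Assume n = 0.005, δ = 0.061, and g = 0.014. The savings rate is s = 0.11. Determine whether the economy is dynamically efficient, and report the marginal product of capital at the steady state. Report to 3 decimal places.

n + g + δ = 0.005 + 0.014 + 0.061 = 0.08.
Steady-state k*: s·k^0.44 = 0.08·k gives k* = (0.11/0.08)^(1/0.56) ≈ 1.7659.
MPK = 0.44·1.7659^(-0.56) ≈ 0.3200.
MPK > n+g+δ = 0.08, so the economy is dynamically efficient (under-saving).

dynamically efficient; MPK ≈ 0.320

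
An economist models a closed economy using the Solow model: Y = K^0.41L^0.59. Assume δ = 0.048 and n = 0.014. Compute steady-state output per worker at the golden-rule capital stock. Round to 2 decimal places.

y_gold ≈ 3.72

The effective depreciation rate is n + δ = 0.014 + 0.048 = 0.062.
Maximizing c = f(k) − (n+δ)·k gives f'(k) = n+δ, i.e. 0.41·k^(0.41−1) = 0.062, so k_gold = (0.41/0.062)^(1/0.59) ≈ 24.5751.
Output: y_gold = k_gold^0.41 = 24.5751^0.41 ≈ 3.7162.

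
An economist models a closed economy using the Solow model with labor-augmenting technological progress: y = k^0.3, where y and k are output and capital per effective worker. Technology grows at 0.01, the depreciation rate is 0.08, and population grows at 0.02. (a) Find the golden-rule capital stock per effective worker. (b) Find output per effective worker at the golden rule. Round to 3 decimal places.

Capital per effective worker breaks even when investment replaces (n + g + δ)·k; here n + g + δ = 0.11.
Setting f'(k) = n+g+δ gives 0.3·k^(0.3−1) = 0.11, hence k_gold = (0.3/0.11)^(1/0.7) ≈ 4.1925.
y_gold = 4.1925^0.3 ≈ 1.5372.

(a) k_gold ≈ 4.192; (b) y_gold ≈ 1.537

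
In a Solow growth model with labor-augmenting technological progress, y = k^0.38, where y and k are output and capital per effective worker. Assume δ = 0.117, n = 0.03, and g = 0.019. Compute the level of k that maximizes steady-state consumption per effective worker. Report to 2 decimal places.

k_gold ≈ 3.80

n + g + δ = 0.03 + 0.019 + 0.117 = 0.166.
Maximizing c = f(k) − (n+g+δ)·k gives f'(k) = n+g+δ, i.e. 0.38·k^(0.38−1) = 0.166, so k_gold = (0.38/0.166)^(1/0.62) ≈ 3.8030.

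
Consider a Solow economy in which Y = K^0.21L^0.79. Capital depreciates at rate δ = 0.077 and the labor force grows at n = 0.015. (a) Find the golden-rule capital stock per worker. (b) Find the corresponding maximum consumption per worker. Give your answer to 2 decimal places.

The effective depreciation rate is n + δ = 0.015 + 0.077 = 0.092.
At the golden rule the marginal product of capital equals n+δ: 0.21·k^(0.21−1) = 0.092. Solving, k_gold = (0.21/0.092)^(1/0.79) ≈ 2.8426.
y_gold = 2.8426^0.21 ≈ 1.2453; c_gold = y_gold − 0.092·k_gold ≈ 0.9838.

(a) k_gold ≈ 2.84; (b) c_gold ≈ 0.98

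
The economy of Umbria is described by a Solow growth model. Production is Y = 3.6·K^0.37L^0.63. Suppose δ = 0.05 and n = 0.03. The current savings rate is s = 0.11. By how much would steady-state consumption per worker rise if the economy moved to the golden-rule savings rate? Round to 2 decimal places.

Δc ≈ 3.63

The effective depreciation rate is n + δ = 0.03 + 0.05 = 0.08.
Current steady state (s = 0.11): k* = (0.11·3.6/0.08)^(1/0.63) ≈ 12.6633, y* = 3.6·12.6633^0.37 ≈ 9.2097, c* = (1−0.11)·9.2097 ≈ 8.1966.
Maximizing c = f(k) − (n+δ)·k gives f'(k) = n+δ, i.e. 0.37·3.6·k^(0.37−1) = 0.08, so k_gold = (0.37·3.6/0.08)^(1/0.63) ≈ 86.8466.
y_gold = 3.6·86.8466^0.37 ≈ 18.7776, c_gold = y_gold − 0.08·k_gold ≈ 11.8299.
Gain: Δc = 11.8299 − 8.1966 ≈ 3.6333.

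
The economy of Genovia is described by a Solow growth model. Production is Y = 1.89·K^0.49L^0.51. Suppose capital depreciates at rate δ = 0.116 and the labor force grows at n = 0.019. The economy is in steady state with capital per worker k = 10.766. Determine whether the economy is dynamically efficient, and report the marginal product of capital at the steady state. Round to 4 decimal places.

Break-even investment rate: n + δ = 0.019 + 0.116 = 0.135.
MPK = 0.49·1.89·k^(0.49−1) = 0.49·1.89·10.766^(-0.51) ≈ 0.2756.
MPK > 0.135, so the economy is dynamically efficient (under-saving).

dynamically efficient; MPK ≈ 0.2756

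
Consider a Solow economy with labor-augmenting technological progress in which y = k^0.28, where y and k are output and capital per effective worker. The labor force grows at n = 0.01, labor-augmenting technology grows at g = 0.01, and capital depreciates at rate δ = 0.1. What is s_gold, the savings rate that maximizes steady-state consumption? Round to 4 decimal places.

s_gold = 0.2800

n + g + δ = 0.01 + 0.01 + 0.1 = 0.12.
At the golden rule MPK = n+g+δ, and in any Cobb-Douglas steady state s = (n+g+δ)·k/y = MPK·k/y = capital's share 0.28.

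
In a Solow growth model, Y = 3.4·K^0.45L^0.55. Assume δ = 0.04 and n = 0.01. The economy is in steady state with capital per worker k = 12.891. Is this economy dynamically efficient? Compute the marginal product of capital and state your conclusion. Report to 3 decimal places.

The effective depreciation rate is n + δ = 0.01 + 0.04 = 0.05.
MPK = 0.45·3.4·k^(0.45−1) = 0.45·3.4·12.891^(-0.55) ≈ 0.3750.
MPK > 0.05, so the economy is dynamically efficient (under-saving).

dynamically efficient; MPK ≈ 0.375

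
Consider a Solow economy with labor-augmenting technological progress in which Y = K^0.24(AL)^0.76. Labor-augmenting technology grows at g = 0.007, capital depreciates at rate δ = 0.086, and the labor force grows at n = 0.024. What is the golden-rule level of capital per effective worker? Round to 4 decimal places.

k_gold ≈ 2.5737

Break-even investment rate: n + g + δ = 0.024 + 0.007 + 0.086 = 0.117.
At the golden rule the marginal product of capital equals n+g+δ: 0.24·k^(0.24−1) = 0.117. Solving, k_gold = (0.24/0.117)^(1/0.76) ≈ 2.5737.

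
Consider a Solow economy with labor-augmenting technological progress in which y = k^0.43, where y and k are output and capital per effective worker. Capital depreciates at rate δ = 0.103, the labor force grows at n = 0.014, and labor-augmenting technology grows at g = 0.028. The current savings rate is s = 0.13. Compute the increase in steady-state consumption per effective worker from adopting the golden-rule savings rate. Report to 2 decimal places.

Δc ≈ 0.49

Break-even investment rate: n + g + δ = 0.014 + 0.028 + 0.103 = 0.145.
Current steady state (s = 0.13): k* = (0.13/0.145)^(1/0.57) ≈ 0.8257, y* = 0.8257^0.43 ≈ 0.9209, c* = (1−0.13)·0.9209 ≈ 0.8012.
At the golden rule the marginal product of capital equals n+g+δ: 0.43·k^(0.43−1) = 0.145. Solving, k_gold = (0.43/0.145)^(1/0.57) ≈ 6.7336.
y_gold = 6.7336^0.43 ≈ 2.2706, c_gold = y_gold − 0.145·k_gold ≈ 1.2943.
Gain: Δc = 1.2943 − 0.8012 ≈ 0.4931.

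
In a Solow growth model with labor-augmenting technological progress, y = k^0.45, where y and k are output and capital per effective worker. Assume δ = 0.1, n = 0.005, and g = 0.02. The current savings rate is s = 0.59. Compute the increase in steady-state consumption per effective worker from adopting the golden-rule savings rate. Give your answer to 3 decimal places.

Δc ≈ 0.109

The effective depreciation rate is n + g + δ = 0.005 + 0.02 + 0.1 = 0.125.
Current steady state (s = 0.59): k* = (0.59/0.125)^(1/0.55) ≈ 16.8015, y* = 16.8015^0.45 ≈ 3.5596, c* = (1−0.59)·3.5596 ≈ 1.4595.
Golden rule sets MPK = n+g+δ: 0.45·k^(0.45−1) = 0.125, so k_gold = (0.45/0.125)^(1/0.55) ≈ 10.2674.
y_gold = 10.2674^0.45 ≈ 2.8520, c_gold = y_gold − 0.125·k_gold ≈ 1.5686.
Gain: Δc = 1.5686 − 1.4595 ≈ 0.1092.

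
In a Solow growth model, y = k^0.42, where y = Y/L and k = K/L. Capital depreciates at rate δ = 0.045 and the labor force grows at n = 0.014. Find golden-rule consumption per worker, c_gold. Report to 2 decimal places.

c_gold ≈ 2.40

Break-even investment rate: n + δ = 0.014 + 0.045 = 0.059.
At the golden rule the marginal product of capital equals n+δ: 0.42·k^(0.42−1) = 0.059. Solving, k_gold = (0.42/0.059)^(1/0.58) ≈ 29.4884.
y_gold = 29.4884^0.42 ≈ 4.1424.
c_gold = y_gold − (n+δ)·k_gold = 4.1424 − 0.059·29.4884 ≈ 2.4026.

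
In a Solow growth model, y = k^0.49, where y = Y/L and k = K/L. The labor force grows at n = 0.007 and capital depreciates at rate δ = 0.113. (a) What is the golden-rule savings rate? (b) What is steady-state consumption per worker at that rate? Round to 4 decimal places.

n + δ = 0.007 + 0.113 = 0.12.
For Cobb-Douglas, s_gold equals capital's share: s_gold = 0.49.
Maximizing c = f(k) − (n+δ)·k gives f'(k) = n+δ, i.e. 0.49·k^(0.49−1) = 0.12, so k_gold = (0.49/0.12)^(1/0.51) ≈ 15.7786.
y_gold = 15.7786^0.49 ≈ 3.8641; c_gold = (1−0.49)·y_gold ≈ 1.9707.

(a) s_gold = 0.4900; (b) c_gold ≈ 1.9707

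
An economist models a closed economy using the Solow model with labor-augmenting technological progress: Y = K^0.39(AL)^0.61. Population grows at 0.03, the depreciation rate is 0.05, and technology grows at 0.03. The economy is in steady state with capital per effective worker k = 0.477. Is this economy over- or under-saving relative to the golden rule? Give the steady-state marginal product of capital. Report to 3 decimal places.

Capital per effective worker breaks even when investment replaces (n + g + δ)·k; here n + g + δ = 0.11.
MPK = 0.39·k^(0.39−1) = 0.39·0.477^(-0.61) ≈ 0.6126.
MPK > 0.11, so the economy is dynamically efficient (under-saving).

under-saving; MPK ≈ 0.613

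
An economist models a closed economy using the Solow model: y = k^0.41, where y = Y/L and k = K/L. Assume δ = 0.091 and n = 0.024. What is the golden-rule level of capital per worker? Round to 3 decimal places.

The effective depreciation rate is n + δ = 0.024 + 0.091 = 0.115.
Setting f'(k) = n+δ gives 0.41·k^(0.41−1) = 0.115, hence k_gold = (0.41/0.115)^(1/0.59) ≈ 8.6246.

k_gold ≈ 8.625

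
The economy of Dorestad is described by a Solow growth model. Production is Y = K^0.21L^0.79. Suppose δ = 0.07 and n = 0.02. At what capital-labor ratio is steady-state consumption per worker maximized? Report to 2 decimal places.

Break-even investment rate: n + δ = 0.02 + 0.07 = 0.09.
Golden rule sets MPK = n+δ: 0.21·k^(0.21−1) = 0.09, so k_gold = (0.21/0.09)^(1/0.79) ≈ 2.9228.

k_gold ≈ 2.92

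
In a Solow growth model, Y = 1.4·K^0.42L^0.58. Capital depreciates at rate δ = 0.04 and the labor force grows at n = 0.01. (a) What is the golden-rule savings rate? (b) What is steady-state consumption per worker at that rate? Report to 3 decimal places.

(a) s_gold = 0.420; (b) c_gold ≈ 4.838

Capital per worker breaks even when investment replaces (n + δ)·k; here n + δ = 0.05.
For Cobb-Douglas, s_gold equals capital's share: s_gold = 0.42.
Maximizing c = f(k) − (n+δ)·k gives f'(k) = n+δ, i.e. 0.42·1.4·k^(0.42−1) = 0.05, so k_gold = (0.42·1.4/0.05)^(1/0.58) ≈ 70.0696.
y_gold = 1.4·70.0696^0.42 ≈ 8.3416; c_gold = (1−0.42)·y_gold ≈ 4.8381.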